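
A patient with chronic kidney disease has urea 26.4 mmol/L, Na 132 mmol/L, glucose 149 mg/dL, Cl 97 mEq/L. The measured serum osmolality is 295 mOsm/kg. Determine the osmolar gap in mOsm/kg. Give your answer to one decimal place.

Calculated osmolality = 2·Na + glucose/18 + urea
= 2·132 + 149/18 + 26.4
= 264 + 8.28 + 26.40
= 298.68 mOsm/kg ≈ 298.7 mOsm/kg
Osmolar gap = measured − calculated = 295 − 298.7 = -3.7 mOsm/kg

-3.7 mOsm/kg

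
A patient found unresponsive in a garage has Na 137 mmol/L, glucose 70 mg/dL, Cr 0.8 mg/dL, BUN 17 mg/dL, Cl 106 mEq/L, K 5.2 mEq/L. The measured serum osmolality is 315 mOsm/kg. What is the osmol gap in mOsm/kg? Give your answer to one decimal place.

31.0 mOsm/kg

Calculated osmolality = 2·Na + glucose/18 + BUN/2.8
= 2·137 + 70/18 + 17/2.8
= 274 + 3.89 + 6.07
= 283.96 mOsm/kg ≈ 284.0 mOsm/kg
Osmolar gap = measured − calculated = 315 − 284.0 = 31.0 mOsm/kg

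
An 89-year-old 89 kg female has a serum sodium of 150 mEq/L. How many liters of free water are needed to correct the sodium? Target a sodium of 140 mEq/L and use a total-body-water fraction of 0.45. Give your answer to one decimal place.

TBW = 0.45 · 89 = 40.05 L
Free water deficit = TBW · (Na/140 − 1)
= 40.05 · (150/140 − 1)
= 40.05 · 0.0714
= 2.86 L

2.9 L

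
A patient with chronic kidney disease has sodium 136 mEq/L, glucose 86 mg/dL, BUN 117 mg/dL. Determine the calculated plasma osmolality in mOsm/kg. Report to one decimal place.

Calculated osmolality = 2·Na + glucose/18 + BUN/2.8
= 2·136 + 86/18 + 117/2.8
= 272 + 4.78 + 41.79
= 318.57 mOsm/kg

318.6 mOsm/kg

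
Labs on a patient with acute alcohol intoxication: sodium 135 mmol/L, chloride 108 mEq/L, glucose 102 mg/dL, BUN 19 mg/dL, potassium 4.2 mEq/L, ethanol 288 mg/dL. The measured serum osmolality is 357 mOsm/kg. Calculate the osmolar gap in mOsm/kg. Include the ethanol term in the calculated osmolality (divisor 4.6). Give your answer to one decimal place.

11.9 mOsm/kg

Calculated osmolality = 2·Na + glucose/18 + BUN/2.8 + ethanol/4.6
= 2·135 + 102/18 + 19/2.8 + 288/4.6
= 270 + 5.67 + 6.79 + 62.61
= 345.07 mOsm/kg ≈ 345.1 mOsm/kg
Osmolar gap = measured − calculated = 357 − 345.1 = 11.9 mOsm/kg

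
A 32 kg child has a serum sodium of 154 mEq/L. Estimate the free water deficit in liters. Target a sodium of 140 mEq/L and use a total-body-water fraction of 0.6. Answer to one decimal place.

1.9 L

TBW = 0.6 · 32 = 19.2 L
Free water deficit = TBW · (Na/140 − 1)
= 19.2 · (154/140 − 1)
= 19.2 · 0.1
= 1.92 L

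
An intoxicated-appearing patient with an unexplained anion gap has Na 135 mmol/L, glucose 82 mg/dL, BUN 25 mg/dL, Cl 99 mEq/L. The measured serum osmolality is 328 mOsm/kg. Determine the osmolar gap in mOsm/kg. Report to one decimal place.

44.5 mOsm/kg

Calculated osmolality = 2·Na + glucose/18 + BUN/2.8
= 2·135 + 82/18 + 25/2.8
= 270 + 4.56 + 8.93
= 283.49 mOsm/kg ≈ 283.5 mOsm/kg
Osmolar gap = measured − calculated = 328 − 283.5 = 44.5 mOsm/kg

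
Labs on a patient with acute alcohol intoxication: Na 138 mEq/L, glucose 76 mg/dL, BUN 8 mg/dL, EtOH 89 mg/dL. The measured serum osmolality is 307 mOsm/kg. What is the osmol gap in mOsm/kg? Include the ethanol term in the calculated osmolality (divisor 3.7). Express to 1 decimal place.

-0.1 mOsm/kg

Calculated osmolality = 2·Na + glucose/18 + BUN/2.8 + ethanol/3.7
= 2·138 + 76/18 + 8/2.8 + 89/3.7
= 276 + 4.22 + 2.86 + 24.05
= 307.13 mOsm/kg ≈ 307.1 mOsm/kg
Osmolar gap = measured − calculated = 307 − 307.1 = -0.1 mOsm/kg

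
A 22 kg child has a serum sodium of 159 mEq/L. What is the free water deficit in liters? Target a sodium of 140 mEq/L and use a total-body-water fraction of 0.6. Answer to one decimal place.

TBW = 0.6 · 22 = 13.2 L
Free water deficit = TBW · (Na/140 − 1)
= 13.2 · (159/140 − 1)
= 13.2 · 0.1357
= 1.79 L

1.8 L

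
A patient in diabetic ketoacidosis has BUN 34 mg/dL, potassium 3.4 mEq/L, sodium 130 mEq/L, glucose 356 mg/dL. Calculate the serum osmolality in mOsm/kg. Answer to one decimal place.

Calculated osmolality = 2·Na + glucose/18 + BUN/2.8
= 2·130 + 356/18 + 34/2.8
= 260 + 19.78 + 12.14
= 291.92 mOsm/kg

291.9 mOsm/kg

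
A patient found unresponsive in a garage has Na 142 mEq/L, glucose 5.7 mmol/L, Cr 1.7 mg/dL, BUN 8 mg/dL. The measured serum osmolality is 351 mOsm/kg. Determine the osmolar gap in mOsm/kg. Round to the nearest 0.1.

Calculated osmolality = 2·Na + glucose + BUN/2.8
= 2·142 + 5.7 + 8/2.8
= 284 + 5.70 + 2.86
= 292.56 mOsm/kg ≈ 292.6 mOsm/kg
Osmolar gap = measured − calculated = 351 − 292.6 = 58.4 mOsm/kg

58.4 mOsm/kg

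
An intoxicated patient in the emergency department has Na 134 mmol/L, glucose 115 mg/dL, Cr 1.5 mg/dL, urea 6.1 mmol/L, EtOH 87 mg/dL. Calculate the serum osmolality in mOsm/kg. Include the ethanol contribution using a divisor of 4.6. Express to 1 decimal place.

Calculated osmolality = 2·Na + glucose/18 + urea + ethanol/4.6
= 2·134 + 115/18 + 6.1 + 87/4.6
= 268 + 6.39 + 6.10 + 18.91
= 299.4 mOsm/kg

299.4 mOsm/kg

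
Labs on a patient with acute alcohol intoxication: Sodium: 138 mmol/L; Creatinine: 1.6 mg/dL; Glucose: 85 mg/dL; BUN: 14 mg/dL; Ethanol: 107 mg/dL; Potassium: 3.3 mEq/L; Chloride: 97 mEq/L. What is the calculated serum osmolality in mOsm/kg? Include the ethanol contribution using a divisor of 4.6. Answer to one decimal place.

309.0 mOsm/kg

Calculated osmolality = 2·Na + glucose/18 + BUN/2.8 + ethanol/4.6
= 2·138 + 85/18 + 14/2.8 + 107/4.6
= 276 + 4.72 + 5 + 23.26
= 308.98 mOsm/kg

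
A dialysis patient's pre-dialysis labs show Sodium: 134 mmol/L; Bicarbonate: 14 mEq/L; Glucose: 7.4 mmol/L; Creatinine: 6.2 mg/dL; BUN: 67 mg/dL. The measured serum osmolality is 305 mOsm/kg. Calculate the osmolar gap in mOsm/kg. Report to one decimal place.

5.7 mOsm/kg

Calculated osmolality = 2·Na + glucose + BUN/2.8
= 2·134 + 7.4 + 67/2.8
= 268 + 7.40 + 23.93
= 299.33 mOsm/kg ≈ 299.3 mOsm/kg
Osmolar gap = measured − calculated = 305 − 299.3 = 5.7 mOsm/kg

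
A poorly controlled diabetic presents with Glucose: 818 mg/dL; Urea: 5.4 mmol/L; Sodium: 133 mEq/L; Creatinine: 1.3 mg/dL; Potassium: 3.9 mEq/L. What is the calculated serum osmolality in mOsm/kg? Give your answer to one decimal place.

Calculated osmolality = 2·Na + glucose/18 + urea
= 2·133 + 818/18 + 5.4
= 266 + 45.44 + 5.40
= 316.84 mOsm/kg

316.8 mOsm/kg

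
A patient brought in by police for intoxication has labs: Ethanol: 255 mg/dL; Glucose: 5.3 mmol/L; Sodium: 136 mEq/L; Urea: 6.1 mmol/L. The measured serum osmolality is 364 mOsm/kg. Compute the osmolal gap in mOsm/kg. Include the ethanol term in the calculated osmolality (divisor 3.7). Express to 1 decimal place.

11.7 mOsm/kg

Calculated osmolality = 2·Na + glucose + urea + ethanol/3.7
= 2·136 + 5.3 + 6.1 + 255/3.7
= 272 + 5.30 + 6.10 + 68.92
= 352.32 mOsm/kg ≈ 352.3 mOsm/kg
Osmolar gap = measured − calculated = 364 − 352.3 = 11.7 mOsm/kg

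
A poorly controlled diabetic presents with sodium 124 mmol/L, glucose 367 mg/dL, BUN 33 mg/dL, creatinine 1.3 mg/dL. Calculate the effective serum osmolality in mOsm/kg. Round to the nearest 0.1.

268.4 mOsm/kg

Effective osmolality excludes urea (freely permeant across cell membranes):
2·Na + glucose/18
= 2·124 + 367/18
= 248 + 20.39
= 268.39 mOsm/kg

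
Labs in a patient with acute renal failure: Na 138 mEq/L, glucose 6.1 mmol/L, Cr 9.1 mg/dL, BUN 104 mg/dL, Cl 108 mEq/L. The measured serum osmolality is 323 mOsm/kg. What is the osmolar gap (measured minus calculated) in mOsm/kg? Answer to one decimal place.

Calculated osmolality = 2·Na + glucose + BUN/2.8
= 2·138 + 6.1 + 104/2.8
= 276 + 6.10 + 37.14
= 319.24 mOsm/kg ≈ 319.2 mOsm/kg
Osmolar gap = measured − calculated = 323 − 319.2 = 3.8 mOsm/kg

3.8 mOsm/kg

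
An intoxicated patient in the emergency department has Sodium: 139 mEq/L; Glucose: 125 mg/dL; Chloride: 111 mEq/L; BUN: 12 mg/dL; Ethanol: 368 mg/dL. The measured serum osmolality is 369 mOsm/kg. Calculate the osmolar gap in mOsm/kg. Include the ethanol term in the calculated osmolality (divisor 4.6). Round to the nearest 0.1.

-0.2 mOsm/kg

Calculated osmolality = 2·Na + glucose/18 + BUN/2.8 + ethanol/4.6
= 2·139 + 125/18 + 12/2.8 + 368/4.6
= 278 + 6.94 + 4.29 + 80
= 369.23 mOsm/kg ≈ 369.2 mOsm/kg
Osmolar gap = measured − calculated = 369 − 369.2 = -0.2 mOsm/kg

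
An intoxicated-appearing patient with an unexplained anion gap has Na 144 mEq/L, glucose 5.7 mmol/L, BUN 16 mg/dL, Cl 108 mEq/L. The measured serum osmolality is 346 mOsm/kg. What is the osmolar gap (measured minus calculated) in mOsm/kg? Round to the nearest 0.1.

46.6 mOsm/kg

Calculated osmolality = 2·Na + glucose + BUN/2.8
= 2·144 + 5.7 + 16/2.8
= 288 + 5.70 + 5.71
= 299.41 mOsm/kg ≈ 299.4 mOsm/kg
Osmolar gap = measured − calculated = 346 − 299.4 = 46.6 mOsm/kg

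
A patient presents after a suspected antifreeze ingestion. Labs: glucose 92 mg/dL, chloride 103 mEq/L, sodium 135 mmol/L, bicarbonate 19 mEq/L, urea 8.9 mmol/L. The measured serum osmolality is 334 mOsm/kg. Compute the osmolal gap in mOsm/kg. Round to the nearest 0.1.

Calculated osmolality = 2·Na + glucose/18 + urea
= 2·135 + 92/18 + 8.9
= 270 + 5.11 + 8.90
= 284.01 mOsm/kg ≈ 284.0 mOsm/kg
Osmolar gap = measured − calculated = 334 − 284.0 = 50.0 mOsm/kg

50.0 mOsm/kg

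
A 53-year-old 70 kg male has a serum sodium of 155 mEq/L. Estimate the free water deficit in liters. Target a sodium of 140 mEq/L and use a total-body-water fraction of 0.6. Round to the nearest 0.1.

4.5 L

TBW = 0.6 · 70 = 42 L
Free water deficit = TBW · (Na/140 − 1)
= 42 · (155/140 − 1)
= 42 · 0.1071
= 4.5 L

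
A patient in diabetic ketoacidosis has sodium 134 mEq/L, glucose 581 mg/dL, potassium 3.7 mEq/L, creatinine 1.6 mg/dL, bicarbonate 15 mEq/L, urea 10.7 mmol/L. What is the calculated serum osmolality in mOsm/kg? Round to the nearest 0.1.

Calculated osmolality = 2·Na + glucose/18 + urea
= 2·134 + 581/18 + 10.7
= 268 + 32.28 + 10.70
= 310.98 mOsm/kg

311.0 mOsm/kg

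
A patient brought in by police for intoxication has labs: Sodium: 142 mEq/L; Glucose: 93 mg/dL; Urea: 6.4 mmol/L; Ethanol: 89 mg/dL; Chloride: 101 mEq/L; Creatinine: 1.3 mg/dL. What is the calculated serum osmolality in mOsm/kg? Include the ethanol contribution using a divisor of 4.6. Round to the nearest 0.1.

314.9 mOsm/kg

Calculated osmolality = 2·Na + glucose/18 + urea + ethanol/4.6
= 2·142 + 93/18 + 6.4 + 89/4.6
= 284 + 5.17 + 6.40 + 19.35
= 314.92 mOsm/kg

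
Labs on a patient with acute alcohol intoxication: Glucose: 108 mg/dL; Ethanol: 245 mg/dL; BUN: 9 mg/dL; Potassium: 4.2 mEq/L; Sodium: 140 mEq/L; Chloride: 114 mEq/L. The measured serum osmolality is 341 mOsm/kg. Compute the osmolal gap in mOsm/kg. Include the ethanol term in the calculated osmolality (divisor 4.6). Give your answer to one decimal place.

-1.5 mOsm/kg

Calculated osmolality = 2·Na + glucose/18 + BUN/2.8 + ethanol/4.6
= 2·140 + 108/18 + 9/2.8 + 245/4.6
= 280 + 6 + 3.21 + 53.26
= 342.47 mOsm/kg ≈ 342.5 mOsm/kg
Osmolar gap = measured − calculated = 341 − 342.5 = -1.5 mOsm/kg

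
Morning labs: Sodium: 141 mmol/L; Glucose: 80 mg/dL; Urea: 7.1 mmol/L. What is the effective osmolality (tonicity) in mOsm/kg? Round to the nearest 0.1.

286.4 mOsm/kg

Effective osmolality excludes urea (freely permeant across cell membranes):
2·Na + glucose/18
= 2·141 + 80/18
= 282 + 4.44
= 286.44 mOsm/kg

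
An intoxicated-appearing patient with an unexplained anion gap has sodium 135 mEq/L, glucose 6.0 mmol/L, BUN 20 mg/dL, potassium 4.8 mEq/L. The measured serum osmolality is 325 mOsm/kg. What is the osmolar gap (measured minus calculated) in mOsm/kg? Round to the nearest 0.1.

41.9 mOsm/kg

Calculated osmolality = 2·Na + glucose + BUN/2.8
= 2·135 + 6 + 20/2.8
= 270 + 6 + 7.14
= 283.14 mOsm/kg ≈ 283.1 mOsm/kg
Osmolar gap = measured − calculated = 325 − 283.1 = 41.9 mOsm/kg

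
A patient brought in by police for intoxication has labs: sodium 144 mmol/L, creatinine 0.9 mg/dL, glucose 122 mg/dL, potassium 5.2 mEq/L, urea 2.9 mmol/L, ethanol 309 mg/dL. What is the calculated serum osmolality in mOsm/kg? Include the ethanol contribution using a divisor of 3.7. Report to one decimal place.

Calculated osmolality = 2·Na + glucose/18 + urea + ethanol/3.7
= 2·144 + 122/18 + 2.9 + 309/3.7
= 288 + 6.78 + 2.90 + 83.51
= 381.19 mOsm/kg

381.2 mOsm/kg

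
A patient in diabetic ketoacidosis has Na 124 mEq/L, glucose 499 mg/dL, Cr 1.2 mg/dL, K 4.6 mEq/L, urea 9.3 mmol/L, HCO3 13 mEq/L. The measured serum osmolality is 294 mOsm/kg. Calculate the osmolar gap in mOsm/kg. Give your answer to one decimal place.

Calculated osmolality = 2·Na + glucose/18 + urea
= 2·124 + 499/18 + 9.3
= 248 + 27.72 + 9.30
= 285.02 mOsm/kg ≈ 285.0 mOsm/kg
Osmolar gap = measured − calculated = 294 − 285.0 = 9.0 mOsm/kg

9.0 mOsm/kg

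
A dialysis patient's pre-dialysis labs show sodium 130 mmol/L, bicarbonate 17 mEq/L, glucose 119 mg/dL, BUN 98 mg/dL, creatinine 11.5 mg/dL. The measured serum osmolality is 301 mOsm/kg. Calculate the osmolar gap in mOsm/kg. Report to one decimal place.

-0.6 mOsm/kg

Calculated osmolality = 2·Na + glucose/18 + BUN/2.8
= 2·130 + 119/18 + 98/2.8
= 260 + 6.61 + 35
= 301.61 mOsm/kg ≈ 301.6 mOsm/kg
Osmolar gap = measured − calculated = 301 − 301.6 = -0.6 mOsm/kg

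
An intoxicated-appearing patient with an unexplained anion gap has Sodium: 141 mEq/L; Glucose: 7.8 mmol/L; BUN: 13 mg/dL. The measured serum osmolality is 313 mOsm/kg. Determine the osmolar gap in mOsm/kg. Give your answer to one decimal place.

Calculated osmolality = 2·Na + glucose + BUN/2.8
= 2·141 + 7.8 + 13/2.8
= 282 + 7.80 + 4.64
= 294.44 mOsm/kg ≈ 294.4 mOsm/kg
Osmolar gap = measured − calculated = 313 − 294.4 = 18.6 mOsm/kg

18.6 mOsm/kg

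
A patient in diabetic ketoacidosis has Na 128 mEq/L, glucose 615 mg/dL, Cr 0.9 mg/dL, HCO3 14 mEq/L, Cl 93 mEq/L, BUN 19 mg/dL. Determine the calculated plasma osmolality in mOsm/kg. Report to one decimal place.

297.0 mOsm/kg

Calculated osmolality = 2·Na + glucose/18 + BUN/2.8
= 2·128 + 615/18 + 19/2.8
= 256 + 34.17 + 6.79
= 296.96 mOsm/kg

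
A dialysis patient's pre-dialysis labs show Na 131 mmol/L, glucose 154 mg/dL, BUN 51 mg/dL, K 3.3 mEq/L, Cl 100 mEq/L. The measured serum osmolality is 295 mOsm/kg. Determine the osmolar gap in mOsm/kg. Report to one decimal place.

Calculated osmolality = 2·Na + glucose/18 + BUN/2.8
= 2·131 + 154/18 + 51/2.8
= 262 + 8.56 + 18.21
= 288.77 mOsm/kg ≈ 288.8 mOsm/kg
Osmolar gap = measured − calculated = 295 − 288.8 = 6.2 mOsm/kg

6.2 mOsm/kg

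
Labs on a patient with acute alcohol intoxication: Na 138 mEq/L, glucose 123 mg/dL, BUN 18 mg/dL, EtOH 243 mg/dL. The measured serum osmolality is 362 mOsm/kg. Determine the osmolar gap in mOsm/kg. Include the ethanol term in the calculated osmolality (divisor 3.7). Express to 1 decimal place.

Calculated osmolality = 2·Na + glucose/18 + BUN/2.8 + ethanol/3.7
= 2·138 + 123/18 + 18/2.8 + 243/3.7
= 276 + 6.83 + 6.43 + 65.68
= 354.94 mOsm/kg ≈ 354.9 mOsm/kg
Osmolar gap = measured − calculated = 362 − 354.9 = 7.1 mOsm/kg

7.1 mOsm/kg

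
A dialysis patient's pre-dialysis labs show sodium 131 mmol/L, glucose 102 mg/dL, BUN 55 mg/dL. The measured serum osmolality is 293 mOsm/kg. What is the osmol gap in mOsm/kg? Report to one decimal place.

5.7 mOsm/kg

Calculated osmolality = 2·Na + glucose/18 + BUN/2.8
= 2·131 + 102/18 + 55/2.8
= 262 + 5.67 + 19.64
= 287.31 mOsm/kg ≈ 287.3 mOsm/kg
Osmolar gap = measured − calculated = 293 − 287.3 = 5.7 mOsm/kg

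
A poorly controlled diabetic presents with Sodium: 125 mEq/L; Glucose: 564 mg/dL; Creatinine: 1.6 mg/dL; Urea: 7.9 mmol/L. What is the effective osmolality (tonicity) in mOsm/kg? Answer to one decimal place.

281.3 mOsm/kg

Effective osmolality excludes urea (freely permeant across cell membranes):
2·Na + glucose/18
= 2·125 + 564/18
= 250 + 31.33
= 281.33 mOsm/kg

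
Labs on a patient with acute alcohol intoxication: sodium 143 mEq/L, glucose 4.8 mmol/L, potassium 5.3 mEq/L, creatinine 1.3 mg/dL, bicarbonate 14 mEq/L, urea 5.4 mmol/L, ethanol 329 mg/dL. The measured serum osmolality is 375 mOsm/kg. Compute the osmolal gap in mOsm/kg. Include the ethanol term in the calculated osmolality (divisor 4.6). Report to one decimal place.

7.3 mOsm/kg

Calculated osmolality = 2·Na + glucose + urea + ethanol/4.6
= 2·143 + 4.8 + 5.4 + 329/4.6
= 286 + 4.80 + 5.40 + 71.52
= 367.72 mOsm/kg ≈ 367.7 mOsm/kg
Osmolar gap = measured − calculated = 375 − 367.7 = 7.3 mOsm/kg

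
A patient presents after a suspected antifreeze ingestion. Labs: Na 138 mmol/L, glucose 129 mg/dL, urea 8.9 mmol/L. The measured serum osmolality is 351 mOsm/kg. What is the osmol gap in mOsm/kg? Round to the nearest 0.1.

58.9 mOsm/kg

Calculated osmolality = 2·Na + glucose/18 + urea
= 2·138 + 129/18 + 8.9
= 276 + 7.17 + 8.90
= 292.07 mOsm/kg ≈ 292.1 mOsm/kg
Osmolar gap = measured − calculated = 351 − 292.1 = 58.9 mOsm/kg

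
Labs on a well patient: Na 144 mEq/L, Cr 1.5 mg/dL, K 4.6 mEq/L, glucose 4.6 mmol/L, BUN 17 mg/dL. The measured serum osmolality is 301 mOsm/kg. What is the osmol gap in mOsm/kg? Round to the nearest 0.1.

Calculated osmolality = 2·Na + glucose + BUN/2.8
= 2·144 + 4.6 + 17/2.8
= 288 + 4.60 + 6.07
= 298.67 mOsm/kg ≈ 298.7 mOsm/kg
Osmolar gap = measured − calculated = 301 − 298.7 = 2.3 mOsm/kg

2.3 mOsm/kg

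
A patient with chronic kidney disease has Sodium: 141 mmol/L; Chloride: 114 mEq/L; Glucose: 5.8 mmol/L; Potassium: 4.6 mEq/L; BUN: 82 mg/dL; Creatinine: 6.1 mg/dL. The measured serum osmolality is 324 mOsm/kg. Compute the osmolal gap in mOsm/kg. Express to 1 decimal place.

Calculated osmolality = 2·Na + glucose + BUN/2.8
= 2·141 + 5.8 + 82/2.8
= 282 + 5.80 + 29.29
= 317.09 mOsm/kg ≈ 317.1 mOsm/kg
Osmolar gap = measured − calculated = 324 − 317.1 = 6.9 mOsm/kg

6.9 mOsm/kg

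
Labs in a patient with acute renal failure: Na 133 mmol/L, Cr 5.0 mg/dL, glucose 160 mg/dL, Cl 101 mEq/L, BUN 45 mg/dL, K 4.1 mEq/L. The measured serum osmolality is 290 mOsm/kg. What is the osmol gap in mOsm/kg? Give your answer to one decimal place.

Calculated osmolality = 2·Na + glucose/18 + BUN/2.8
= 2·133 + 160/18 + 45/2.8
= 266 + 8.89 + 16.07
= 290.96 mOsm/kg ≈ 291.0 mOsm/kg
Osmolar gap = measured − calculated = 290 − 291.0 = -1.0 mOsm/kg

-1.0 mOsm/kg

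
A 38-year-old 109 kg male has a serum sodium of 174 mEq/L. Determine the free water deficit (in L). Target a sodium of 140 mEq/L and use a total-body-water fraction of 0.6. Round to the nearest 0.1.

15.9 L

TBW = 0.6 · 109 = 65.4 L
Free water deficit = TBW · (Na/140 − 1)
= 65.4 · (174/140 − 1)
= 65.4 · 0.2429
= 15.89 L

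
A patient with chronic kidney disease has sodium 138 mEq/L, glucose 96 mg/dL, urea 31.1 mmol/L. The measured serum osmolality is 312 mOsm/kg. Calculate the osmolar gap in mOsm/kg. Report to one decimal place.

-0.4 mOsm/kg

Calculated osmolality = 2·Na + glucose/18 + urea
= 2·138 + 96/18 + 31.1
= 276 + 5.33 + 31.10
= 312.43 mOsm/kg ≈ 312.4 mOsm/kg
Osmolar gap = measured − calculated = 312 − 312.4 = -0.4 mOsm/kg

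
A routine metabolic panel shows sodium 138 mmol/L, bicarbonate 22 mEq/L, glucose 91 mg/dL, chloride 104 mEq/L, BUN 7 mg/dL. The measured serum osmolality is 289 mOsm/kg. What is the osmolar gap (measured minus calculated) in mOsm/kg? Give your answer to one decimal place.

Calculated osmolality = 2·Na + glucose/18 + BUN/2.8
= 2·138 + 91/18 + 7/2.8
= 276 + 5.06 + 2.50
= 283.56 mOsm/kg ≈ 283.6 mOsm/kg
Osmolar gap = measured − calculated = 289 − 283.6 = 5.4 mOsm/kg

5.4 mOsm/kg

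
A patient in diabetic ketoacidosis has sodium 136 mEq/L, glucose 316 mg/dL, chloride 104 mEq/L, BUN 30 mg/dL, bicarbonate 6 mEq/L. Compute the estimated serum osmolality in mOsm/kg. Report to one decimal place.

Calculated osmolality = 2·Na + glucose/18 + BUN/2.8
= 2·136 + 316/18 + 30/2.8
= 272 + 17.56 + 10.71
= 300.27 mOsm/kg

300.3 mOsm/kg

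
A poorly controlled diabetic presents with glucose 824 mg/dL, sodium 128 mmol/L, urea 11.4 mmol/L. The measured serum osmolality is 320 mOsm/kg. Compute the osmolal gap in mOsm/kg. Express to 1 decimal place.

Calculated osmolality = 2·Na + glucose/18 + urea
= 2·128 + 824/18 + 11.4
= 256 + 45.78 + 11.40
= 313.18 mOsm/kg ≈ 313.2 mOsm/kg
Osmolar gap = measured − calculated = 320 − 313.2 = 6.8 mOsm/kg

6.8 mOsm/kg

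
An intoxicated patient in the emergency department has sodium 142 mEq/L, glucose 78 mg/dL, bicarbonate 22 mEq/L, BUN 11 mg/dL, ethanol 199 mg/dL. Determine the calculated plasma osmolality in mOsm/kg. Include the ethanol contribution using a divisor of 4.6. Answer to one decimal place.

335.5 mOsm/kg

Calculated osmolality = 2·Na + glucose/18 + BUN/2.8 + ethanol/4.6
= 2·142 + 78/18 + 11/2.8 + 199/4.6
= 284 + 4.33 + 3.93 + 43.26
= 335.52 mOsm/kg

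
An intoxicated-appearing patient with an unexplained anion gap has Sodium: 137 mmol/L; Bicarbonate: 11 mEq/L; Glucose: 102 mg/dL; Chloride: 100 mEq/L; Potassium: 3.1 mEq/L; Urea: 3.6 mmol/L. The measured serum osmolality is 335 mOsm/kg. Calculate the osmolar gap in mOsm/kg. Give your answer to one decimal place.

51.7 mOsm/kg

Calculated osmolality = 2·Na + glucose/18 + urea
= 2·137 + 102/18 + 3.6
= 274 + 5.67 + 3.60
= 283.27 mOsm/kg ≈ 283.3 mOsm/kg
Osmolar gap = measured − calculated = 335 − 283.3 = 51.7 mOsm/kg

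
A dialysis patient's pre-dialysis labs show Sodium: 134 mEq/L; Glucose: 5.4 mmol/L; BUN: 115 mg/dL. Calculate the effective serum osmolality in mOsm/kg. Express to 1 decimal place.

273.4 mOsm/kg

Effective osmolality excludes urea (freely permeant across cell membranes):
2·Na + glucose
= 2·134 + 5.4
= 268 + 5.4
= 273.4 mOsm/kg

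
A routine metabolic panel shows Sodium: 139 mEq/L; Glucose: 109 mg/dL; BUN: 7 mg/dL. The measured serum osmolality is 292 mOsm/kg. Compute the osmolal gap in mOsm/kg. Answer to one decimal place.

5.4 mOsm/kg

Calculated osmolality = 2·Na + glucose/18 + BUN/2.8
= 2·139 + 109/18 + 7/2.8
= 278 + 6.06 + 2.50
= 286.56 mOsm/kg ≈ 286.6 mOsm/kg
Osmolar gap = measured − calculated = 292 − 286.6 = 5.4 mOsm/kg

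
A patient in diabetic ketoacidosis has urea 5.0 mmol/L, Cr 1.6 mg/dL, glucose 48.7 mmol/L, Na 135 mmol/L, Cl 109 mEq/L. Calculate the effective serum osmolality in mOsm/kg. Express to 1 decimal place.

318.7 mOsm/kg

Effective osmolality excludes urea (freely permeant across cell membranes):
2·Na + glucose
= 2·135 + 48.7
= 270 + 48.7
= 318.7 mOsm/kg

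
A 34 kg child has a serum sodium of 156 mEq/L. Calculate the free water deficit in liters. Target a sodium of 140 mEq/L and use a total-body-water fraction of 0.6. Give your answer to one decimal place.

TBW = 0.6 · 34 = 20.4 L
Free water deficit = TBW · (Na/140 − 1)
= 20.4 · (156/140 − 1)
= 20.4 · 0.1143
= 2.33 L

2.3 L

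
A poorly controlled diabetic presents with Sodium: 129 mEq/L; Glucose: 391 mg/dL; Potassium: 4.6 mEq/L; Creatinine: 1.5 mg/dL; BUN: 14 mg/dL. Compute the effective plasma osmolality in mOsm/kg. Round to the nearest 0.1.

Effective osmolality excludes urea (freely permeant across cell membranes):
2·Na + glucose/18
= 2·129 + 391/18
= 258 + 21.72
= 279.72 mOsm/kg

279.7 mOsm/kg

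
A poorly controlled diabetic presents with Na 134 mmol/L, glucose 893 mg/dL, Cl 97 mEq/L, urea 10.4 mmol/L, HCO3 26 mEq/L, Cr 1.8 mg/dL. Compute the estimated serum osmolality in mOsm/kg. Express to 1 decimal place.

Calculated osmolality = 2·Na + glucose/18 + urea
= 2·134 + 893/18 + 10.4
= 268 + 49.61 + 10.40
= 328.01 mOsm/kg

328.0 mOsm/kg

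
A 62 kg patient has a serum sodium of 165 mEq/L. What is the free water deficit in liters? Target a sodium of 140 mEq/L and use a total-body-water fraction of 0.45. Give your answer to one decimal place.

5.0 L

TBW = 0.45 · 62 = 27.9 L
Free water deficit = TBW · (Na/140 − 1)
= 27.9 · (165/140 − 1)
= 27.9 · 0.1786
= 4.98 L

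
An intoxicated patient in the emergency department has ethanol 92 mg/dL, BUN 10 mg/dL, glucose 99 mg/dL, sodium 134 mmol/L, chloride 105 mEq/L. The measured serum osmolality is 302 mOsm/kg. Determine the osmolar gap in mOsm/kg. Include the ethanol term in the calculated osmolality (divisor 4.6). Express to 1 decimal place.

Calculated osmolality = 2·Na + glucose/18 + BUN/2.8 + ethanol/4.6
= 2·134 + 99/18 + 10/2.8 + 92/4.6
= 268 + 5.50 + 3.57 + 20
= 297.07 mOsm/kg ≈ 297.1 mOsm/kg
Osmolar gap = measured − calculated = 302 − 297.1 = 4.9 mOsm/kg

4.9 mOsm/kg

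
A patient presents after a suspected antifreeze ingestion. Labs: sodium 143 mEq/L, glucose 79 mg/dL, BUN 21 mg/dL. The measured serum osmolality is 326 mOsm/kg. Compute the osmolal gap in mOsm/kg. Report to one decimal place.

28.1 mOsm/kg

Calculated osmolality = 2·Na + glucose/18 + BUN/2.8
= 2·143 + 79/18 + 21/2.8
= 286 + 4.39 + 7.50
= 297.89 mOsm/kg ≈ 297.9 mOsm/kg
Osmolar gap = measured − calculated = 326 − 297.9 = 28.1 mOsm/kg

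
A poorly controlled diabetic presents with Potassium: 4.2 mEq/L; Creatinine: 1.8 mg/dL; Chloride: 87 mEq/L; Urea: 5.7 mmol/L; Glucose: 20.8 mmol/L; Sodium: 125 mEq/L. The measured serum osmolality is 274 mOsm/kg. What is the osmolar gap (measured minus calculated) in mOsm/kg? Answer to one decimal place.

-2.5 mOsm/kg

Calculated osmolality = 2·Na + glucose + urea
= 2·125 + 20.8 + 5.7
= 250 + 20.80 + 5.70
= 276.5 mOsm/kg ≈ 276.5 mOsm/kg
Osmolar gap = measured − calculated = 274 − 276.5 = -2.5 mOsm/kg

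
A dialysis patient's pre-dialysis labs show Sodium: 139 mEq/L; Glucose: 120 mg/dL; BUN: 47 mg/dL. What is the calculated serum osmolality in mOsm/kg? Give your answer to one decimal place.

Calculated osmolality = 2·Na + glucose/18 + BUN/2.8
= 2·139 + 120/18 + 47/2.8
= 278 + 6.67 + 16.79
= 301.46 mOsm/kg

301.5 mOsm/kg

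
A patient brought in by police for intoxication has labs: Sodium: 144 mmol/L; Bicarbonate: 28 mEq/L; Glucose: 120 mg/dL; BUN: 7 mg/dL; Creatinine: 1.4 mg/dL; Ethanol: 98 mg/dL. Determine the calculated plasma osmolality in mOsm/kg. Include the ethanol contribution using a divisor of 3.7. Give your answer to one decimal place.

Calculated osmolality = 2·Na + glucose/18 + BUN/2.8 + ethanol/3.7
= 2·144 + 120/18 + 7/2.8 + 98/3.7
= 288 + 6.67 + 2.50 + 26.49
= 323.66 mOsm/kg

323.7 mOsm/kg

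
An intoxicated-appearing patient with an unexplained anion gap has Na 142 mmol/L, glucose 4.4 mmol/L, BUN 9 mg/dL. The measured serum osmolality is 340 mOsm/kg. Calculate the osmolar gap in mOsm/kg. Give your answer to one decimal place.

48.4 mOsm/kg

Calculated osmolality = 2·Na + glucose + BUN/2.8
= 2·142 + 4.4 + 9/2.8
= 284 + 4.40 + 3.21
= 291.61 mOsm/kg ≈ 291.6 mOsm/kg
Osmolar gap = measured − calculated = 340 − 291.6 = 48.4 mOsm/kg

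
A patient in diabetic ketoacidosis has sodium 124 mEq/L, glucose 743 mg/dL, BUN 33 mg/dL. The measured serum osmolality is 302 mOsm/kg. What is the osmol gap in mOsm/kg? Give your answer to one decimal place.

0.9 mOsm/kg

Calculated osmolality = 2·Na + glucose/18 + BUN/2.8
= 2·124 + 743/18 + 33/2.8
= 248 + 41.28 + 11.79
= 301.07 mOsm/kg ≈ 301.1 mOsm/kg
Osmolar gap = measured − calculated = 302 − 301.1 = 0.9 mOsm/kg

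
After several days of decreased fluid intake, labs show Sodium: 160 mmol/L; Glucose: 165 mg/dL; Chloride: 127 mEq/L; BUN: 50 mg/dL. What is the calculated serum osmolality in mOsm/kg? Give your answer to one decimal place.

347.0 mOsm/kg

Calculated osmolality = 2·Na + glucose/18 + BUN/2.8
= 2·160 + 165/18 + 50/2.8
= 320 + 9.17 + 17.86
= 347.03 mOsm/kg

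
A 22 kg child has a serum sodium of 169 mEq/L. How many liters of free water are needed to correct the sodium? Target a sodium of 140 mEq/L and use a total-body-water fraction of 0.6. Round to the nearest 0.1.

2.7 L

TBW = 0.6 · 22 = 13.2 L
Free water deficit = TBW · (Na/140 − 1)
= 13.2 · (169/140 − 1)
= 13.2 · 0.2071
= 2.73 L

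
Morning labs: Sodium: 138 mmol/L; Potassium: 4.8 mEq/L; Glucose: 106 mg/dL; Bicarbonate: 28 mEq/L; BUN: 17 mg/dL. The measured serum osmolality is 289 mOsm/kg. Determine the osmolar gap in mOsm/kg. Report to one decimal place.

Calculated osmolality = 2·Na + glucose/18 + BUN/2.8
= 2·138 + 106/18 + 17/2.8
= 276 + 5.89 + 6.07
= 287.96 mOsm/kg ≈ 288.0 mOsm/kg
Osmolar gap = measured − calculated = 289 − 288.0 = 1.0 mOsm/kg

1.0 mOsm/kg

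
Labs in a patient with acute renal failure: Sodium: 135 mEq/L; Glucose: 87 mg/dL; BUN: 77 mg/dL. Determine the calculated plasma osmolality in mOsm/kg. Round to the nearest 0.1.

302.3 mOsm/kg

Calculated osmolality = 2·Na + glucose/18 + BUN/2.8
= 2·135 + 87/18 + 77/2.8
= 270 + 4.83 + 27.50
= 302.33 mOsm/kg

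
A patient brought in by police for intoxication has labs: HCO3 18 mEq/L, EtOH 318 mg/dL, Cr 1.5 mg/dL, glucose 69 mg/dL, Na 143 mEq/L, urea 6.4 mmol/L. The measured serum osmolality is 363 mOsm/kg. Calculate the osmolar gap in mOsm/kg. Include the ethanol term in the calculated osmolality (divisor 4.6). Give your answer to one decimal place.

-2.4 mOsm/kg

Calculated osmolality = 2·Na + glucose/18 + urea + ethanol/4.6
= 2·143 + 69/18 + 6.4 + 318/4.6
= 286 + 3.83 + 6.40 + 69.13
= 365.36 mOsm/kg ≈ 365.4 mOsm/kg
Osmolar gap = measured − calculated = 363 − 365.4 = -2.4 mOsm/kg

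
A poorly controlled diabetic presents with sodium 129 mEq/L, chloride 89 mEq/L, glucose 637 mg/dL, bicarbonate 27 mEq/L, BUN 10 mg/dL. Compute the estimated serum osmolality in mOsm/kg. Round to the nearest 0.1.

297.0 mOsm/kg

Calculated osmolality = 2·Na + glucose/18 + BUN/2.8
= 2·129 + 637/18 + 10/2.8
= 258 + 35.39 + 3.57
= 296.96 mOsm/kg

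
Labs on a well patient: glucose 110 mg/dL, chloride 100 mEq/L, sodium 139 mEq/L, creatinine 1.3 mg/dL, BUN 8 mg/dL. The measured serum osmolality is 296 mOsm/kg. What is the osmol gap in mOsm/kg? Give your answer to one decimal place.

Calculated osmolality = 2·Na + glucose/18 + BUN/2.8
= 2·139 + 110/18 + 8/2.8
= 278 + 6.11 + 2.86
= 286.97 mOsm/kg ≈ 287.0 mOsm/kg
Osmolar gap = measured − calculated = 296 − 287.0 = 9.0 mOsm/kg

9.0 mOsm/kg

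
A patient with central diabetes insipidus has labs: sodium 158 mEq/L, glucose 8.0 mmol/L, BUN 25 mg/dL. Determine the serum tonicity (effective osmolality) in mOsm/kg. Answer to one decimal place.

324.0 mOsm/kg

Effective osmolality excludes urea (freely permeant across cell membranes):
2·Na + glucose
= 2·158 + 8
= 316 + 8
= 324 mOsm/kg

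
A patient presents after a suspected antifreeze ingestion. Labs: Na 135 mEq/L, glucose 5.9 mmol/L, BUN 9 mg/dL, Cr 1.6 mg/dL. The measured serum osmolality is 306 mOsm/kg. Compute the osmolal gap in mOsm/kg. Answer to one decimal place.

26.9 mOsm/kg

Calculated osmolality = 2·Na + glucose + BUN/2.8
= 2·135 + 5.9 + 9/2.8
= 270 + 5.90 + 3.21
= 279.11 mOsm/kg ≈ 279.1 mOsm/kg
Osmolar gap = measured − calculated = 306 − 279.1 = 26.9 mOsm/kg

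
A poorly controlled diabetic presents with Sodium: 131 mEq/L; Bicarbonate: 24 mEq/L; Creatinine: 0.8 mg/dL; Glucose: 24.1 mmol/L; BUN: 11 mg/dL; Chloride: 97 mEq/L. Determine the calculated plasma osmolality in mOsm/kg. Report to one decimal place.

Calculated osmolality = 2·Na + glucose + BUN/2.8
= 2·131 + 24.1 + 11/2.8
= 262 + 24.10 + 3.93
= 290.03 mOsm/kg

290.0 mOsm/kg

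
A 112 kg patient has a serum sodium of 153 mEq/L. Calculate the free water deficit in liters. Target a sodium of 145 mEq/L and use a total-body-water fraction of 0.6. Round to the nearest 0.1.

TBW = 0.6 · 112 = 67.2 L
Free water deficit = TBW · (Na/145 − 1)
= 67.2 · (153/145 − 1)
= 67.2 · 0.0552
= 3.71 L

3.7 L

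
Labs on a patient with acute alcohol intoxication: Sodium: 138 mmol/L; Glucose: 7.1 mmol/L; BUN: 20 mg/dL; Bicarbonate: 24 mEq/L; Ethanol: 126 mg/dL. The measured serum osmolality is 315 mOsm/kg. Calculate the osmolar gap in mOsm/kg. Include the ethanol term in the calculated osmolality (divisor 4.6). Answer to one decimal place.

-2.6 mOsm/kg

Calculated osmolality = 2·Na + glucose + BUN/2.8 + ethanol/4.6
= 2·138 + 7.1 + 20/2.8 + 126/4.6
= 276 + 7.10 + 7.14 + 27.39
= 317.63 mOsm/kg ≈ 317.6 mOsm/kg
Osmolar gap = measured − calculated = 315 − 317.6 = -2.6 mOsm/kg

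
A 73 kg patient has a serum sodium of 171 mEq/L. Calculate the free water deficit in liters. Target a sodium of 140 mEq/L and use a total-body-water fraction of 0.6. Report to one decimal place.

TBW = 0.6 · 73 = 43.8 L
Free water deficit = TBW · (Na/140 − 1)
= 43.8 · (171/140 − 1)
= 43.8 · 0.2214
= 9.7 L

9.7 L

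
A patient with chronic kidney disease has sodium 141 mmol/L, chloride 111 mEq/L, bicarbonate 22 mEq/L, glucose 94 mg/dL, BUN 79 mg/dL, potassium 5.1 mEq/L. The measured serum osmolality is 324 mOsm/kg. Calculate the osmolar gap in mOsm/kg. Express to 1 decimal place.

8.6 mOsm/kg

Calculated osmolality = 2·Na + glucose/18 + BUN/2.8
= 2·141 + 94/18 + 79/2.8
= 282 + 5.22 + 28.21
= 315.43 mOsm/kg ≈ 315.4 mOsm/kg
Osmolar gap = measured − calculated = 324 − 315.4 = 8.6 mOsm/kg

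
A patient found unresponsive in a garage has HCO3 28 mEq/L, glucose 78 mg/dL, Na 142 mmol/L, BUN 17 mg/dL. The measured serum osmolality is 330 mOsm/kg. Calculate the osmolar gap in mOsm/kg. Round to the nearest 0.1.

35.6 mOsm/kg

Calculated osmolality = 2·Na + glucose/18 + BUN/2.8
= 2·142 + 78/18 + 17/2.8
= 284 + 4.33 + 6.07
= 294.4 mOsm/kg ≈ 294.4 mOsm/kg
Osmolar gap = measured − calculated = 330 − 294.4 = 35.6 mOsm/kg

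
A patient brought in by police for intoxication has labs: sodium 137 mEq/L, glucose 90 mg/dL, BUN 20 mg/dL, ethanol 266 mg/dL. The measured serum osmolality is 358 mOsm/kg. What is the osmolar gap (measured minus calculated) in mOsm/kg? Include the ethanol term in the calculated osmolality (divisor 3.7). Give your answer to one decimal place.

0.0 mOsm/kg

Calculated osmolality = 2·Na + glucose/18 + BUN/2.8 + ethanol/3.7
= 2·137 + 90/18 + 20/2.8 + 266/3.7
= 274 + 5 + 7.14 + 71.89
= 358.03 mOsm/kg ≈ 358.0 mOsm/kg
Osmolar gap = measured − calculated = 358 − 358.0 = 0.0 mOsm/kg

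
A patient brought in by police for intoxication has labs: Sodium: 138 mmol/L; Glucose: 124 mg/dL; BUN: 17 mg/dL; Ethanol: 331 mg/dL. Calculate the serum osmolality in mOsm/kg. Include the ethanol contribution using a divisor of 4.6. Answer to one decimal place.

Calculated osmolality = 2·Na + glucose/18 + BUN/2.8 + ethanol/4.6
= 2·138 + 124/18 + 17/2.8 + 331/4.6
= 276 + 6.89 + 6.07 + 71.96
= 360.92 mOsm/kg

360.9 mOsm/kg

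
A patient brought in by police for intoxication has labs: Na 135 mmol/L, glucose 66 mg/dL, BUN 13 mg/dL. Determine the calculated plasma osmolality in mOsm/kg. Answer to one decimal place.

Calculated osmolality = 2·Na + glucose/18 + BUN/2.8
= 2·135 + 66/18 + 13/2.8
= 270 + 3.67 + 4.64
= 278.31 mOsm/kg

278.3 mOsm/kg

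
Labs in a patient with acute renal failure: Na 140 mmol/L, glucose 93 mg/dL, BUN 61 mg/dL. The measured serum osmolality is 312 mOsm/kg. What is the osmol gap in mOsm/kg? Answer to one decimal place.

Calculated osmolality = 2·Na + glucose/18 + BUN/2.8
= 2·140 + 93/18 + 61/2.8
= 280 + 5.17 + 21.79
= 306.96 mOsm/kg ≈ 307.0 mOsm/kg
Osmolar gap = measured − calculated = 312 − 307.0 = 5.0 mOsm/kg

5.0 mOsm/kg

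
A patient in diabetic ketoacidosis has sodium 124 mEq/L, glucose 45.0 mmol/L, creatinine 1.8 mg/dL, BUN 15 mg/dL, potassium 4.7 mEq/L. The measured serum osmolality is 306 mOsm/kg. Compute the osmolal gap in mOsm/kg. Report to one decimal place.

Calculated osmolality = 2·Na + glucose + BUN/2.8
= 2·124 + 45 + 15/2.8
= 248 + 45 + 5.36
= 298.36 mOsm/kg ≈ 298.4 mOsm/kg
Osmolar gap = measured − calculated = 306 − 298.4 = 7.6 mOsm/kg

7.6 mOsm/kg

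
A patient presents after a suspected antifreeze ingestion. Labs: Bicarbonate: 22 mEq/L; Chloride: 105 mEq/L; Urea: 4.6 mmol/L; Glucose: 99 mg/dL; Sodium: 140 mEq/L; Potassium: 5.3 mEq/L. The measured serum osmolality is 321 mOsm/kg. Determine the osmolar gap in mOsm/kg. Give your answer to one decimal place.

30.9 mOsm/kg

Calculated osmolality = 2·Na + glucose/18 + urea
= 2·140 + 99/18 + 4.6
= 280 + 5.50 + 4.60
= 290.1 mOsm/kg ≈ 290.1 mOsm/kg
Osmolar gap = measured − calculated = 321 − 290.1 = 30.9 mOsm/kg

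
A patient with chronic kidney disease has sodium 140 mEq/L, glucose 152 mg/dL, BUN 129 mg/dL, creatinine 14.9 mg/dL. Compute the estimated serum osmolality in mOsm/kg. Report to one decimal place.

Calculated osmolality = 2·Na + glucose/18 + BUN/2.8
= 2·140 + 152/18 + 129/2.8
= 280 + 8.44 + 46.07
= 334.51 mOsm/kg

334.5 mOsm/kg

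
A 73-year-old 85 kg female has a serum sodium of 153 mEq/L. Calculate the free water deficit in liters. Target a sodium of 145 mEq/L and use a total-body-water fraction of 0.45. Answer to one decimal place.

2.1 L

TBW = 0.45 · 85 = 38.25 L
Free water deficit = TBW · (Na/145 − 1)
= 38.25 · (153/145 − 1)
= 38.25 · 0.0552
= 2.11 L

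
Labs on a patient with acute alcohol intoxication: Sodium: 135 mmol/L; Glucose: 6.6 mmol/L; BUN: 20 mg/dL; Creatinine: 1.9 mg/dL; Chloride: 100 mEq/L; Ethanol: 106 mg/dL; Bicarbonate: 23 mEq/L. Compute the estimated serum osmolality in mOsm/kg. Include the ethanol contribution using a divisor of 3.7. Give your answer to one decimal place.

Calculated osmolality = 2·Na + glucose + BUN/2.8 + ethanol/3.7
= 2·135 + 6.6 + 20/2.8 + 106/3.7
= 270 + 6.60 + 7.14 + 28.65
= 312.39 mOsm/kg

312.4 mOsm/kg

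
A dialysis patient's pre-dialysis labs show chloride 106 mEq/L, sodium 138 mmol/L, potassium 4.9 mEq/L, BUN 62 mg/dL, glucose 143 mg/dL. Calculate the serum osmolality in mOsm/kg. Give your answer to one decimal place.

Calculated osmolality = 2·Na + glucose/18 + BUN/2.8
= 2·138 + 143/18 + 62/2.8
= 276 + 7.94 + 22.14
= 306.08 mOsm/kg

306.1 mOsm/kg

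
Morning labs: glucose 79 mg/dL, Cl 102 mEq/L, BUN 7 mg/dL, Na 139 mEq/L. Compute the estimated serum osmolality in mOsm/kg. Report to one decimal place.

284.9 mOsm/kg

Calculated osmolality = 2·Na + glucose/18 + BUN/2.8
= 2·139 + 79/18 + 7/2.8
= 278 + 4.39 + 2.50
= 284.89 mOsm/kg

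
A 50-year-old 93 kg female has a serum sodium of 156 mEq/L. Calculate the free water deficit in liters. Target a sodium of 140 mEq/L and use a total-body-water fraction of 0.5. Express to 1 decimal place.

5.3 L

TBW = 0.5 · 93 = 46.5 L
Free water deficit = TBW · (Na/140 − 1)
= 46.5 · (156/140 − 1)
= 46.5 · 0.1143
= 5.31 L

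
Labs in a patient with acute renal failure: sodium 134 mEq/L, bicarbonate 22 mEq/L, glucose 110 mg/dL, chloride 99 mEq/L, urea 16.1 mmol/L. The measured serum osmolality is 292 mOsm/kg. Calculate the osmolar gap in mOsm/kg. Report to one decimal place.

Calculated osmolality = 2·Na + glucose/18 + urea
= 2·134 + 110/18 + 16.1
= 268 + 6.11 + 16.10
= 290.21 mOsm/kg ≈ 290.2 mOsm/kg
Osmolar gap = measured − calculated = 292 − 290.2 = 1.8 mOsm/kg

1.8 mOsm/kg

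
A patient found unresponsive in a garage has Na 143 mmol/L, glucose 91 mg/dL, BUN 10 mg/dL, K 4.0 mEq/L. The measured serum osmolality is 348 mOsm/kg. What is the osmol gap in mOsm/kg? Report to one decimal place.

53.4 mOsm/kg

Calculated osmolality = 2·Na + glucose/18 + BUN/2.8
= 2·143 + 91/18 + 10/2.8
= 286 + 5.06 + 3.57
= 294.63 mOsm/kg ≈ 294.6 mOsm/kg
Osmolar gap = measured − calculated = 348 − 294.6 = 53.4 mOsm/kg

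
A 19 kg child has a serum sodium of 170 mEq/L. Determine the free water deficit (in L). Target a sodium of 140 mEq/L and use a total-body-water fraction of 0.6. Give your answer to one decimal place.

TBW = 0.6 · 19 = 11.4 L
Free water deficit = TBW · (Na/140 − 1)
= 11.4 · (170/140 − 1)
= 11.4 · 0.2143
= 2.44 L

2.4 L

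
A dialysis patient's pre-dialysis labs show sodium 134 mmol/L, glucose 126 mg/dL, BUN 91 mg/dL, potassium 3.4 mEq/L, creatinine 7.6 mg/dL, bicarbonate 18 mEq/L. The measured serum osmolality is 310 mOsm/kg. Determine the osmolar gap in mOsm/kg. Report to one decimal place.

Calculated osmolality = 2·Na + glucose/18 + BUN/2.8
= 2·134 + 126/18 + 91/2.8
= 268 + 7 + 32.50
= 307.5 mOsm/kg ≈ 307.5 mOsm/kg
Osmolar gap = measured − calculated = 310 − 307.5 = 2.5 mOsm/kg

2.5 mOsm/kg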